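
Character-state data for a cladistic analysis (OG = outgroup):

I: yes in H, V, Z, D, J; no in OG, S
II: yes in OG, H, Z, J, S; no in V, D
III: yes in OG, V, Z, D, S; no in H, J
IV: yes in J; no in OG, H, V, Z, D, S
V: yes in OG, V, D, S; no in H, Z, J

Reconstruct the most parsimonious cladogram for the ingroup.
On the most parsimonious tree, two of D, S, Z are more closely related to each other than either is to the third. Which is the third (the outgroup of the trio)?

Character polarity is set by the outgroup: the derived state is whichever differs from the outgroup's state, so for II, III, V the derived state is 'no', and for the remaining characters it is 'yes'.
Only D, H, J, V, and Z show the derived state 'yes' for I, supporting them as a clade.
Only D and V show the derived state 'no' for II, supporting them as a clade.
Only H and J show the derived state 'no' for III, supporting them as a clade.
IV (derived state 'yes') is unique to J (autapomorphy; uninformative for grouping).
V (derived state 'no') is shared by H, J, and Z — a synapomorphy uniting that clade.
Most parsimonious ingroup topology: ((((H,J),Z),(V,D)),S).
D and Z share a more recent common ancestor with each other than either does with S, so S is the least closely related of the three.

S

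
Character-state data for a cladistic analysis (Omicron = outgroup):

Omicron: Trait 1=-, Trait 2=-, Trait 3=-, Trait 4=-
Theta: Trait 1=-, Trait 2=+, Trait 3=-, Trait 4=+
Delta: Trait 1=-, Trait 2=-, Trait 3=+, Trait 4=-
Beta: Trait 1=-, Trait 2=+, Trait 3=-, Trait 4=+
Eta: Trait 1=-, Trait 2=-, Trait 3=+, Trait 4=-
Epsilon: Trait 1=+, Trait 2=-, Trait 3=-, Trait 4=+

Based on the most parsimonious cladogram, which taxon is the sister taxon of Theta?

Beta

The outgroup has state '-' for every character, so '+' is the derived state throughout.
Trait 1 (derived state '+') is unique to Epsilon (autapomorphy; uninformative for grouping).
Trait 2: derived state '+' in Beta and Theta only — synapomorphy for {Beta, Theta}.
Trait 3 (derived state '+') is shared by Delta and Eta — a synapomorphy uniting that clade.
Trait 4 (derived state '+') is shared by Beta, Epsilon, and Theta — a synapomorphy uniting that clade.
Most parsimonious ingroup topology: (((Theta,Beta),Epsilon),(Delta,Eta)).
Theta and Beta form a cherry on this tree, so they are sister taxa.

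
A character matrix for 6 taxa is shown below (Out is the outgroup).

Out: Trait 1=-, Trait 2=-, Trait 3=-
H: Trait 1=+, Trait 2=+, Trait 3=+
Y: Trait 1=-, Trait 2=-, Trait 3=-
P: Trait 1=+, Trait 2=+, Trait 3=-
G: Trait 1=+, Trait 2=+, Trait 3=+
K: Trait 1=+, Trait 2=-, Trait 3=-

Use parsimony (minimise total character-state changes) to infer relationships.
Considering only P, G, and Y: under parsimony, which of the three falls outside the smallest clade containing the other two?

Y

The outgroup has state '-' for every character, so '+' is the derived state throughout.
Only G, H, K, and P show the derived state '+' for Trait 1, supporting them as a clade.
Only G, H, and P show the derived state '+' for Trait 2, supporting them as a clade.
Trait 3 (derived state '+') is shared by G and H — a synapomorphy uniting that clade.
Most parsimonious ingroup topology: ((((H,G),P),K),Y).
G and P share a more recent common ancestor with each other than either does with Y, so Y is the least closely related of the three.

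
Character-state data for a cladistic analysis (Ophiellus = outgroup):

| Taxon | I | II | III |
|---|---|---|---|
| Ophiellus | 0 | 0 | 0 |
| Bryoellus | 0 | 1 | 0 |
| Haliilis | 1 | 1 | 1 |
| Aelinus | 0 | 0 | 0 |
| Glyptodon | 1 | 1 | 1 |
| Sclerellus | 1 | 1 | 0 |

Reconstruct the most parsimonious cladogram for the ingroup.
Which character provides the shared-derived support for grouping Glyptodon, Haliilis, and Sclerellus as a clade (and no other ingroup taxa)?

The outgroup has state '0' for every character, so '1' is the derived state throughout.
I: derived state '1' in Glyptodon, Haliilis, and Sclerellus only — synapomorphy for {Glyptodon, Haliilis, Sclerellus}.
II (derived state '1') is shared by Bryoellus, Glyptodon, Haliilis, and Sclerellus — a synapomorphy uniting that clade.
III: derived state '1' in Glyptodon and Haliilis only — synapomorphy for {Glyptodon, Haliilis}.
Most parsimonious ingroup topology: ((Bryoellus,((Haliilis,Glyptodon),Sclerellus)),Aelinus).
The clade {Glyptodon, Haliilis, Sclerellus} is supported by I: its derived state '1' occurs in exactly those taxa and in no other taxon (including the outgroup).

I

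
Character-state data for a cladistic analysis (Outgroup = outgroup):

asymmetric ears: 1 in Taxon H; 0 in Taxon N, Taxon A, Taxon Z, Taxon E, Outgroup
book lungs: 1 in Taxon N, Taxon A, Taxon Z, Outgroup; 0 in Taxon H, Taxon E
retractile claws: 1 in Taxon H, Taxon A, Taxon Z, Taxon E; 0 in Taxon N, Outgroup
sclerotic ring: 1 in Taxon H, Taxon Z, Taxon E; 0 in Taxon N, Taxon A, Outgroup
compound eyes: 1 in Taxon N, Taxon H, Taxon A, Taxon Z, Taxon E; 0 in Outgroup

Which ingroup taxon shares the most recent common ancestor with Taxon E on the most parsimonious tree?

Character polarity is set by the outgroup: the derived state is whichever differs from the outgroup's state, so for book lungs the derived state is '0', and for the remaining characters it is '1'.
asymmetric ears (derived state '1') is unique to Taxon H (autapomorphy; uninformative for grouping).
book lungs: derived state '0' in Taxon E and Taxon H only — synapomorphy for {Taxon E, Taxon H}.
retractile claws: derived state '1' in Taxon A, Taxon E, Taxon H, and Taxon Z only — synapomorphy for {Taxon A, Taxon E, Taxon H, Taxon Z}.
sclerotic ring: derived state '1' in Taxon E, Taxon H, and Taxon Z only — synapomorphy for {Taxon E, Taxon H, Taxon Z}.
All ingroup taxa share the derived state '1' for compound eyes; it defines the ingroup but does not resolve relationships within it.
Most parsimonious ingroup topology: ((Taxon A,((Taxon H,Taxon E),Taxon Z)),Taxon N).
Taxon E and Taxon H form a cherry on this tree, so they are sister taxa.

Taxon H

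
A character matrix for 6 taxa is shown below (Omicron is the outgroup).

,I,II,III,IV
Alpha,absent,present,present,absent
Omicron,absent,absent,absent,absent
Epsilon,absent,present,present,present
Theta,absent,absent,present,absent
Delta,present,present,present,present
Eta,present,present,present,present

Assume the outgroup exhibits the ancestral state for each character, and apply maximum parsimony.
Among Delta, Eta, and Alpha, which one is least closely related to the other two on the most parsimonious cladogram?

Alpha

The outgroup has state 'absent' for every character, so 'present' is the derived state throughout.
I (derived state 'present') is shared by Delta and Eta — a synapomorphy uniting that clade.
II (derived state 'present') is shared by Alpha, Delta, Epsilon, and Eta — a synapomorphy uniting that clade.
All ingroup taxa share the derived state 'present' for III; it defines the ingroup but does not resolve relationships within it.
IV (derived state 'present') is shared by Delta, Epsilon, and Eta — a synapomorphy uniting that clade.
Most parsimonious ingroup topology: ((((Eta,Delta),Epsilon),Alpha),Theta).
Eta and Delta share a more recent common ancestor with each other than either does with Alpha, so Alpha is the least closely related of the three.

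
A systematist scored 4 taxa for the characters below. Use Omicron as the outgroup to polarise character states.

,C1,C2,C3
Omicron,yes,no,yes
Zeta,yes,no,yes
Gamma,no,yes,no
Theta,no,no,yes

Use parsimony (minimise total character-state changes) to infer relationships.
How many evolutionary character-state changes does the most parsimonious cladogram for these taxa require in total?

Character polarity is set by the outgroup: the derived state is whichever differs from the outgroup's state, so for C1, C3 the derived state is 'no', and for the remaining characters it is 'yes'.
Only Gamma and Theta show the derived state 'no' for C1, supporting them as a clade.
C2 (derived state 'yes') is unique to Gamma (autapomorphy; uninformative for grouping).
C3: derived state 'no' in Gamma only — an autapomorphy, so it tells us nothing about relationships among taxa.
Most parsimonious ingroup topology: (Zeta,(Gamma,Theta)).
Changes per character on this tree: C1: 1; C2: 1; C3: 1.
Total = 3.

3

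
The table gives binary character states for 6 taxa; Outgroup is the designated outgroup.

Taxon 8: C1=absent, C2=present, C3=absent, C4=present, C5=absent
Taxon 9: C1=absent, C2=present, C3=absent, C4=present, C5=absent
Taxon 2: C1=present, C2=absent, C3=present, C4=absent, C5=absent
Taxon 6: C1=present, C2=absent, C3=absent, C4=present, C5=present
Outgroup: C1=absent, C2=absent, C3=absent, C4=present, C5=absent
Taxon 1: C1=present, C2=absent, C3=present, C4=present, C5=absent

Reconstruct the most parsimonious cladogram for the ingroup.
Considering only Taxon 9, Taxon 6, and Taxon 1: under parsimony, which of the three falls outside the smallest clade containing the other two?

Taxon 9

Character polarity is set by the outgroup: the derived state is whichever differs from the outgroup's state, so for C4 the derived state is 'absent', and for the remaining characters it is 'present'.
Only Taxon 1, Taxon 2, and Taxon 6 show the derived state 'present' for C1, supporting them as a clade.
Only Taxon 8 and Taxon 9 show the derived state 'present' for C2, supporting them as a clade.
C3: derived state 'present' in Taxon 1 and Taxon 2 only — synapomorphy for {Taxon 1, Taxon 2}.
C4: derived state 'absent' in Taxon 2 only — an autapomorphy, so it tells us nothing about relationships among taxa.
C5: derived state 'present' in Taxon 6 only — an autapomorphy, so it tells us nothing about relationships among taxa.
Most parsimonious ingroup topology: ((Taxon 8,Taxon 9),((Taxon 1,Taxon 2),Taxon 6)).
Taxon 1 and Taxon 6 share a more recent common ancestor with each other than either does with Taxon 9, so Taxon 9 is the least closely related of the three.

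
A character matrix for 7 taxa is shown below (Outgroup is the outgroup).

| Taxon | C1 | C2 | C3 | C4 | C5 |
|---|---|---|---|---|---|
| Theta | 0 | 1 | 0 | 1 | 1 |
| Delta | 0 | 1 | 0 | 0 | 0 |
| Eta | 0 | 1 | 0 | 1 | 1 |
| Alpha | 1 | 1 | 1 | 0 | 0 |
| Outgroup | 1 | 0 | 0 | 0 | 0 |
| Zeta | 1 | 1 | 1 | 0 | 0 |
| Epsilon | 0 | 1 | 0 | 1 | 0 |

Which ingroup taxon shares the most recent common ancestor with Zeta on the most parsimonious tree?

Character polarity is set by the outgroup: the derived state is whichever differs from the outgroup's state, so for C1 the derived state is '0', and for the remaining characters it is '1'.
C1 (derived state '0') is shared by Delta, Epsilon, Eta, and Theta — a synapomorphy uniting that clade.
C2 (derived state '1') is shared by all ingroup taxa — unites the whole ingroup.
Only Alpha and Zeta show the derived state '1' for C3, supporting them as a clade.
C4 (derived state '1') is shared by Epsilon, Eta, and Theta — a synapomorphy uniting that clade.
C5: derived state '1' in Eta and Theta only — synapomorphy for {Eta, Theta}.
Most parsimonious ingroup topology: ((Alpha,Zeta),(((Eta,Theta),Epsilon),Delta)).
Zeta and Alpha form a cherry on this tree, so they are sister taxa.

Alpha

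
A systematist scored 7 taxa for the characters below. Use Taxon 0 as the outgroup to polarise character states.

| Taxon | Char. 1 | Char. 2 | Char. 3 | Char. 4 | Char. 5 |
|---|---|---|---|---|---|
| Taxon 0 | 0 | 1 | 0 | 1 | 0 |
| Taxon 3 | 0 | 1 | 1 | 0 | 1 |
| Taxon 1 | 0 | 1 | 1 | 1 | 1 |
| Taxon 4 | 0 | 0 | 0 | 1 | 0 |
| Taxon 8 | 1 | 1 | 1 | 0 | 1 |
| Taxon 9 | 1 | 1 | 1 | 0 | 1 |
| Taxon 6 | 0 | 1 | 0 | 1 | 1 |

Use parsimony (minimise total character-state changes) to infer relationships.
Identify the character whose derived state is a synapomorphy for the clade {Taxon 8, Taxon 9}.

Character polarity is set by the outgroup: the derived state is whichever differs from the outgroup's state, so for Char. 2, Char. 4 the derived state is '0', and for the remaining characters it is '1'.
Only Taxon 8 and Taxon 9 show the derived state '1' for Char. 1, supporting them as a clade.
Char. 2 (derived state '0') is unique to Taxon 4 (autapomorphy; uninformative for grouping).
Char. 3 (derived state '1') is shared by Taxon 1, Taxon 3, Taxon 8, and Taxon 9 — a synapomorphy uniting that clade.
Char. 4: derived state '0' in Taxon 3, Taxon 8, and Taxon 9 only — synapomorphy for {Taxon 3, Taxon 8, Taxon 9}.
Char. 5 (derived state '1') is shared by Taxon 1, Taxon 3, Taxon 6, Taxon 8, and Taxon 9 — a synapomorphy uniting that clade.
Most parsimonious ingroup topology: ((((Taxon 3,(Taxon 8,Taxon 9)),Taxon 1),Taxon 6),Taxon 4).
The clade {Taxon 8, Taxon 9} is supported by Char. 1: its derived state '1' occurs in exactly those taxa and in no other taxon (including the outgroup).

Char. 1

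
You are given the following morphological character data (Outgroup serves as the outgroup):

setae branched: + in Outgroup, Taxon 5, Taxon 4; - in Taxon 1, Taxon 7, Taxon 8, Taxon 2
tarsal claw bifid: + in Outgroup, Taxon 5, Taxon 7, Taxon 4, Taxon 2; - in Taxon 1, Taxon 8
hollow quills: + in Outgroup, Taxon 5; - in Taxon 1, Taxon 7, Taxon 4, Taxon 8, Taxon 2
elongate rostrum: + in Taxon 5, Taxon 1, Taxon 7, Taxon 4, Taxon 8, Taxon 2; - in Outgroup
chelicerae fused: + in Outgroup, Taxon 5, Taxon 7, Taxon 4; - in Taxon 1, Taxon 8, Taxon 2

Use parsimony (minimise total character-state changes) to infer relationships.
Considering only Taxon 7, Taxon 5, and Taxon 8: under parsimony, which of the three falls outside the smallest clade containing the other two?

Taxon 5

Character polarity is set by the outgroup: the derived state is whichever differs from the outgroup's state, so for setae branched, tarsal claw bifid, hollow quills, chelicerae fused the derived state is '-', and for the remaining characters it is '+'.
Only Taxon 1, Taxon 2, Taxon 7, and Taxon 8 show the derived state '-' for setae branched, supporting them as a clade.
tarsal claw bifid (derived state '-') is shared by Taxon 1 and Taxon 8 — a synapomorphy uniting that clade.
Only Taxon 1, Taxon 2, Taxon 4, Taxon 7, and Taxon 8 show the derived state '-' for hollow quills, supporting them as a clade.
All ingroup taxa share the derived state '+' for elongate rostrum; it defines the ingroup but does not resolve relationships within it.
chelicerae fused: derived state '-' in Taxon 1, Taxon 2, and Taxon 8 only — synapomorphy for {Taxon 1, Taxon 2, Taxon 8}.
Most parsimonious ingroup topology: (Taxon 5,((((Taxon 1,Taxon 8),Taxon 2),Taxon 7),Taxon 4)).
Taxon 7 and Taxon 8 share a more recent common ancestor with each other than either does with Taxon 5, so Taxon 5 is the least closely related of the three.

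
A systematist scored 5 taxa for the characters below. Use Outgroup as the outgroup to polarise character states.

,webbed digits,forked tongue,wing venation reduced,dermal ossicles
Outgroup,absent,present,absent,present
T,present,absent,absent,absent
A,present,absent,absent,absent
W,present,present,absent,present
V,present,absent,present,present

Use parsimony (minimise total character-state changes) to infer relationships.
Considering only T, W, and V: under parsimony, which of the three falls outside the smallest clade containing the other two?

Character polarity is set by the outgroup: the derived state is whichever differs from the outgroup's state, so for forked tongue, dermal ossicles the derived state is 'absent', and for the remaining characters it is 'present'.
webbed digits (derived state 'present') is shared by all ingroup taxa — unites the whole ingroup.
forked tongue (derived state 'absent') is shared by A, T, and V — a synapomorphy uniting that clade.
wing venation reduced: derived state 'present' in V only — an autapomorphy, so it tells us nothing about relationships among taxa.
dermal ossicles: derived state 'absent' in A and T only — synapomorphy for {A, T}.
Most parsimonious ingroup topology: (((T,A),V),W).
T and V share a more recent common ancestor with each other than either does with W, so W is the least closely related of the three.

W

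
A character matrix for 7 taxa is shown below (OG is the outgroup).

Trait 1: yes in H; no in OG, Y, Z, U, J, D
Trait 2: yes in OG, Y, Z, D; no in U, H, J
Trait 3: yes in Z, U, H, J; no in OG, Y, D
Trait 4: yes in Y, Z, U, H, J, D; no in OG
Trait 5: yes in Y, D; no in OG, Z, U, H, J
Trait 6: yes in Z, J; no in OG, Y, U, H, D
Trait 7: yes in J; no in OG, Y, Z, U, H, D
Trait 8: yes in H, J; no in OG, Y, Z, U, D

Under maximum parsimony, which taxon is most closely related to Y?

Character polarity is set by the outgroup: the derived state is whichever differs from the outgroup's state, so for Trait 2 the derived state is 'no', and for the remaining characters it is 'yes'.
Trait 1: derived state 'yes' in H only — an autapomorphy, so it tells us nothing about relationships among taxa.
Trait 2 (derived state 'no') is shared by H, J, and U — a synapomorphy uniting that clade.
Trait 3 (derived state 'yes') is shared by H, J, U, and Z — a synapomorphy uniting that clade.
All ingroup taxa share the derived state 'yes' for Trait 4; it defines the ingroup but does not resolve relationships within it.
Only D and Y show the derived state 'yes' for Trait 5, supporting them as a clade.
Trait 6 groups J and Z, which is incompatible with the clades supported by the remaining characters; treating it as convergent (homoplasy) costs fewer steps than any alternative tree.
Trait 7: derived state 'yes' in J only — an autapomorphy, so it tells us nothing about relationships among taxa.
Only H and J show the derived state 'yes' for Trait 8, supporting them as a clade.
Most parsimonious ingroup topology: ((Y,D),(Z,(U,(H,J)))).
Y and D form a cherry on this tree, so they are sister taxa.

D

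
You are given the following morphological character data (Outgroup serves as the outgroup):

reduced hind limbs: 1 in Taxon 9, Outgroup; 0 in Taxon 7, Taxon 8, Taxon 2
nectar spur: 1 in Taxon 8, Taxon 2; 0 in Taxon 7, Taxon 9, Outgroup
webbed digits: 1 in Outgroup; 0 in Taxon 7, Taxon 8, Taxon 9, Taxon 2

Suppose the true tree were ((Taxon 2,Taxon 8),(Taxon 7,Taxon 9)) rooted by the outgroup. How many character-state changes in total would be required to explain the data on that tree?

4

Map each character onto ((Taxon 2,Taxon 8),(Taxon 7,Taxon 9)) (rooted by Outgroup) and count the minimum state changes it requires (Fitch parsimony):
reduced hind limbs: 2; nectar spur: 1; webbed digits: 1.
Total tree length = 4.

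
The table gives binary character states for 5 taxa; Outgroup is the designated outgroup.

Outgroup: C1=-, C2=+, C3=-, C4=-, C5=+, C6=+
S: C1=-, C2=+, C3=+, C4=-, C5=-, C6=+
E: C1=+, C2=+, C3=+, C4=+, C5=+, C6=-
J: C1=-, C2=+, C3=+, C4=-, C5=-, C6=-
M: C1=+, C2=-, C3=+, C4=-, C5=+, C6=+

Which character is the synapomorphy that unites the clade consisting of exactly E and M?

C1

Character polarity is set by the outgroup: the derived state is whichever differs from the outgroup's state, so for C2, C5, C6 the derived state is '-', and for the remaining characters it is '+'.
C1 (derived state '+') is shared by E and M — a synapomorphy uniting that clade.
C2: derived state '-' in M only — an autapomorphy, so it tells us nothing about relationships among taxa.
C3 (derived state '+') is shared by all ingroup taxa — unites the whole ingroup.
C4: derived state '+' in E only — an autapomorphy, so it tells us nothing about relationships among taxa.
C5 (derived state '-') is shared by J and S — a synapomorphy uniting that clade.
C6 groups E and J, which is incompatible with the clades supported by the remaining characters; treating it as convergent (homoplasy) costs fewer steps than any alternative tree.
Most parsimonious ingroup topology: ((S,J),(E,M)).
The clade {E, M} is supported by C1: its derived state '+' occurs in exactly those taxa and in no other taxon (including the outgroup).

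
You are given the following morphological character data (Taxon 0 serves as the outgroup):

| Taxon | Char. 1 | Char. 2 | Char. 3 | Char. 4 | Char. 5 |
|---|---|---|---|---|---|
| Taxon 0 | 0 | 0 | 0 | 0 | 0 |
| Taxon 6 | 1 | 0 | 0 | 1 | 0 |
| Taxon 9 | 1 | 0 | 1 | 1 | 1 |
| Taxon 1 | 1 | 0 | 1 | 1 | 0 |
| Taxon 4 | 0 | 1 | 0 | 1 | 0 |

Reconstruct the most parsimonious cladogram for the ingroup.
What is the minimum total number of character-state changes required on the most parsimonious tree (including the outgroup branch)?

The outgroup has state '0' for every character, so '1' is the derived state throughout.
Char. 1: derived state '1' in Taxon 1, Taxon 6, and Taxon 9 only — synapomorphy for {Taxon 1, Taxon 6, Taxon 9}.
Char. 2: derived state '1' in Taxon 4 only — an autapomorphy, so it tells us nothing about relationships among taxa.
Char. 3: derived state '1' in Taxon 1 and Taxon 9 only — synapomorphy for {Taxon 1, Taxon 9}.
Char. 4 (derived state '1') is shared by all ingroup taxa — unites the whole ingroup.
Char. 5: derived state '1' in Taxon 9 only — an autapomorphy, so it tells us nothing about relationships among taxa.
Most parsimonious ingroup topology: ((Taxon 6,(Taxon 9,Taxon 1)),Taxon 4).
Changes per character on this tree: Char. 1: 1; Char. 2: 1; Char. 3: 1; Char. 4: 1; Char. 5: 1.
Total = 5.

5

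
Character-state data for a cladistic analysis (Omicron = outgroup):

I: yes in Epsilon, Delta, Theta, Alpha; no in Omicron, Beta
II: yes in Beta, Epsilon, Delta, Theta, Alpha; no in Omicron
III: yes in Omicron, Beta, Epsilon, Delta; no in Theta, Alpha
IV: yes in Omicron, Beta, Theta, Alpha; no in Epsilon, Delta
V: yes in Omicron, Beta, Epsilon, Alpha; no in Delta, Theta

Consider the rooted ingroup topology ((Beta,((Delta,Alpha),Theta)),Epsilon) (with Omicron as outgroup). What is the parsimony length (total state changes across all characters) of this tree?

9

Map each character onto ((Beta,((Delta,Alpha),Theta)),Epsilon) (rooted by Omicron) and count the minimum state changes it requires (Fitch parsimony):
I: 2; II: 1; III: 2; IV: 2; V: 2.
Total tree length = 9.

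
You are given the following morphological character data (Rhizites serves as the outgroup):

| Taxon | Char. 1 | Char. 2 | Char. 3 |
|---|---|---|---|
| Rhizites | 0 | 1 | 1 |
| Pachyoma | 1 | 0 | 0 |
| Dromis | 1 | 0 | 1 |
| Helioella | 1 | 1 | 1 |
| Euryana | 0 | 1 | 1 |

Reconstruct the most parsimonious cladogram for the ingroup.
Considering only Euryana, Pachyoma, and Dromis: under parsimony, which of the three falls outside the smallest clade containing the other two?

Character polarity is set by the outgroup: the derived state is whichever differs from the outgroup's state, so for Char. 2, Char. 3 the derived state is '0', and for the remaining characters it is '1'.
Char. 1: derived state '1' in Dromis, Helioella, and Pachyoma only — synapomorphy for {Dromis, Helioella, Pachyoma}.
Only Dromis and Pachyoma show the derived state '0' for Char. 2, supporting them as a clade.
Char. 3 (derived state '0') is unique to Pachyoma (autapomorphy; uninformative for grouping).
Most parsimonious ingroup topology: (((Pachyoma,Dromis),Helioella),Euryana).
Dromis and Pachyoma share a more recent common ancestor with each other than either does with Euryana, so Euryana is the least closely related of the three.

Euryana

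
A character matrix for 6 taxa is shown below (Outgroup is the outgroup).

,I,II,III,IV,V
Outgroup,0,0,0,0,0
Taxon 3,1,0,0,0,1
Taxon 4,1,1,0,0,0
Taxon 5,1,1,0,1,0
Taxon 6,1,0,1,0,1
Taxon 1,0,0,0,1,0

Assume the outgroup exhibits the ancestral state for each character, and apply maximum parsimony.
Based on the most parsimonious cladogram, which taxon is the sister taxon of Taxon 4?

Taxon 5

The outgroup has state '0' for every character, so '1' is the derived state throughout.
I (derived state '1') is shared by Taxon 3, Taxon 4, Taxon 5, and Taxon 6 — a synapomorphy uniting that clade.
II: derived state '1' in Taxon 4 and Taxon 5 only — synapomorphy for {Taxon 4, Taxon 5}.
III (derived state '1') is unique to Taxon 6 (autapomorphy; uninformative for grouping).
IV groups Taxon 1 and Taxon 5, which is incompatible with the clades supported by the remaining characters; treating it as convergent (homoplasy) costs fewer steps than any alternative tree.
V (derived state '1') is shared by Taxon 3 and Taxon 6 — a synapomorphy uniting that clade.
Most parsimonious ingroup topology: (((Taxon 3,Taxon 6),(Taxon 4,Taxon 5)),Taxon 1).
Taxon 4 and Taxon 5 form a cherry on this tree, so they are sister taxa.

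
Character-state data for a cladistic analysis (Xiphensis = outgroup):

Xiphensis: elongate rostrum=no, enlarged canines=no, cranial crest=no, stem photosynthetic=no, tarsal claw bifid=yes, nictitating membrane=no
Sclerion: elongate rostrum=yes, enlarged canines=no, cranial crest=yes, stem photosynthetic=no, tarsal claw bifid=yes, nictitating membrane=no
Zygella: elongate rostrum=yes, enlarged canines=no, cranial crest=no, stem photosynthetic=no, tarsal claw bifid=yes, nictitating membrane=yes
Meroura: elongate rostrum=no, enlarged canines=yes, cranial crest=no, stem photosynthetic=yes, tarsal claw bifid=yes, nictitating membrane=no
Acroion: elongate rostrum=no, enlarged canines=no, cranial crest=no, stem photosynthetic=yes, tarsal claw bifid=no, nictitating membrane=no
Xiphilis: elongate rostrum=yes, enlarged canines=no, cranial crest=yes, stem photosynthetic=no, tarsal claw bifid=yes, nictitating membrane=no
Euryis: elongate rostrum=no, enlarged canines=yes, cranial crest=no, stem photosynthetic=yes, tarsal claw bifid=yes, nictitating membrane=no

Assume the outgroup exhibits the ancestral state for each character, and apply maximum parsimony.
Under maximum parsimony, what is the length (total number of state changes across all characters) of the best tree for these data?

Character polarity is set by the outgroup: the derived state is whichever differs from the outgroup's state, so for tarsal claw bifid the derived state is 'no', and for the remaining characters it is 'yes'.
elongate rostrum (derived state 'yes') is shared by Sclerion, Xiphilis, and Zygella — a synapomorphy uniting that clade.
enlarged canines: derived state 'yes' in Euryis and Meroura only — synapomorphy for {Euryis, Meroura}.
cranial crest (derived state 'yes') is shared by Sclerion and Xiphilis — a synapomorphy uniting that clade.
stem photosynthetic: derived state 'yes' in Acroion, Euryis, and Meroura only — synapomorphy for {Acroion, Euryis, Meroura}.
tarsal claw bifid: derived state 'no' in Acroion only — an autapomorphy, so it tells us nothing about relationships among taxa.
nictitating membrane (derived state 'yes') is unique to Zygella (autapomorphy; uninformative for grouping).
Most parsimonious ingroup topology: (((Sclerion,Xiphilis),Zygella),((Meroura,Euryis),Acroion)).
Changes per character on this tree: elongate rostrum: 1; enlarged canines: 1; cranial crest: 1; stem photosynthetic: 1; tarsal claw bifid: 1; nictitating membrane: 1.
Total = 6.

6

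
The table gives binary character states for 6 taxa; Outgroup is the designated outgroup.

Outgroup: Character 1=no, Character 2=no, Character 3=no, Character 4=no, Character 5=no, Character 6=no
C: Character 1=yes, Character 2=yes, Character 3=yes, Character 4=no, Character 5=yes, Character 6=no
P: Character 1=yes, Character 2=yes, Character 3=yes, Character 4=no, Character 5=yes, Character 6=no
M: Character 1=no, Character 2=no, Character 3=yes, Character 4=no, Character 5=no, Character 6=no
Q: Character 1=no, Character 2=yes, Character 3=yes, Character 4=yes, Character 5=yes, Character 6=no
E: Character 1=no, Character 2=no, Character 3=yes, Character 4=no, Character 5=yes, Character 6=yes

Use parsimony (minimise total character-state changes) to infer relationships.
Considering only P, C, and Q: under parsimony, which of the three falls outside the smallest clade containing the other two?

Q

The outgroup has state 'no' for every character, so 'yes' is the derived state throughout.
Character 1 (derived state 'yes') is shared by C and P — a synapomorphy uniting that clade.
Only C, P, and Q show the derived state 'yes' for Character 2, supporting them as a clade.
Character 3 (derived state 'yes') is shared by all ingroup taxa — unites the whole ingroup.
Character 4: derived state 'yes' in Q only — an autapomorphy, so it tells us nothing about relationships among taxa.
Character 5 (derived state 'yes') is shared by C, E, P, and Q — a synapomorphy uniting that clade.
Character 6: derived state 'yes' in E only — an autapomorphy, so it tells us nothing about relationships among taxa.
Most parsimonious ingroup topology: ((E,((C,P),Q)),M).
P and C share a more recent common ancestor with each other than either does with Q, so Q is the least closely related of the three.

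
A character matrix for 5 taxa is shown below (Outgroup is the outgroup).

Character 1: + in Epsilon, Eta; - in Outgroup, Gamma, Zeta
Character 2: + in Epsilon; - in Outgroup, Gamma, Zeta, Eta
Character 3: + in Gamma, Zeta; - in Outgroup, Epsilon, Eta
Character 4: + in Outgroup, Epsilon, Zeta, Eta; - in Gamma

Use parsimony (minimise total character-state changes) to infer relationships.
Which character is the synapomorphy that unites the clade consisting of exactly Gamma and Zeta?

Character polarity is set by the outgroup: the derived state is whichever differs from the outgroup's state, so for Character 4 the derived state is '-', and for the remaining characters it is '+'.
Only Epsilon and Eta show the derived state '+' for Character 1, supporting them as a clade.
Character 2 (derived state '+') is unique to Epsilon (autapomorphy; uninformative for grouping).
Character 3 (derived state '+') is shared by Gamma and Zeta — a synapomorphy uniting that clade.
Character 4 (derived state '-') is unique to Gamma (autapomorphy; uninformative for grouping).
Most parsimonious ingroup topology: ((Epsilon,Eta),(Gamma,Zeta)).
The clade {Gamma, Zeta} is supported by Character 3: its derived state '+' occurs in exactly those taxa and in no other taxon (including the outgroup).

Character 3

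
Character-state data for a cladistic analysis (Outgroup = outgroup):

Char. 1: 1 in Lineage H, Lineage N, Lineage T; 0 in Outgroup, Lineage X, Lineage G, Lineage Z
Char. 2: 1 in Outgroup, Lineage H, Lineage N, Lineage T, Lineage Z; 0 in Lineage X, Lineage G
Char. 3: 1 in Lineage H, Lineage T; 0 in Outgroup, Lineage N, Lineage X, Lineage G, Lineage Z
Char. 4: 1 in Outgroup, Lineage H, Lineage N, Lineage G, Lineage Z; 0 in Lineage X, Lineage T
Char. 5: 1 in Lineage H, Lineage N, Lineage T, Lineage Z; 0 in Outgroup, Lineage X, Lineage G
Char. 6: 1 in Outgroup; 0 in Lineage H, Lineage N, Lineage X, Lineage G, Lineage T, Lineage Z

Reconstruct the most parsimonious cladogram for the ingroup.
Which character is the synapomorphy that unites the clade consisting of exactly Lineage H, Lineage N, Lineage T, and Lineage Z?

Character polarity is set by the outgroup: the derived state is whichever differs from the outgroup's state, so for Char. 2, Char. 4, Char. 6 the derived state is '0', and for the remaining characters it is '1'.
Char. 1 (derived state '1') is shared by Lineage H, Lineage N, and Lineage T — a synapomorphy uniting that clade.
Char. 2 (derived state '0') is shared by Lineage G and Lineage X — a synapomorphy uniting that clade.
Char. 3: derived state '1' in Lineage H and Lineage T only — synapomorphy for {Lineage H, Lineage T}.
Char. 4 (state '0') occurs in Lineage T and Lineage X but conflicts with the nesting implied by the other characters — most parsimoniously interpreted as homoplasy.
Char. 5: derived state '1' in Lineage H, Lineage N, Lineage T, and Lineage Z only — synapomorphy for {Lineage H, Lineage N, Lineage T, Lineage Z}.
All ingroup taxa share the derived state '0' for Char. 6; it defines the ingroup but does not resolve relationships within it.
Most parsimonious ingroup topology: ((((Lineage H,Lineage T),Lineage N),Lineage Z),(Lineage X,Lineage G)).
The clade {Lineage H, Lineage N, Lineage T, Lineage Z} is supported by Char. 5: its derived state '1' occurs in exactly those taxa and in no other taxon (including the outgroup).

Char. 5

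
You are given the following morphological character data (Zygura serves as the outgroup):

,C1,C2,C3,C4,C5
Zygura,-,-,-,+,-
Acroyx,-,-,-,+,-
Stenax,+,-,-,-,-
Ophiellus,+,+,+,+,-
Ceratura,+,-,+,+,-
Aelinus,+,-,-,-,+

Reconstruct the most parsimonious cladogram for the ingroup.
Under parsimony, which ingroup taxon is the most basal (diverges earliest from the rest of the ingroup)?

Acroyx

Character polarity is set by the outgroup: the derived state is whichever differs from the outgroup's state, so for C4 the derived state is '-', and for the remaining characters it is '+'.
Only Aelinus, Ceratura, Ophiellus, and Stenax show the derived state '+' for C1, supporting them as a clade.
C2: derived state '+' in Ophiellus only — an autapomorphy, so it tells us nothing about relationships among taxa.
C3: derived state '+' in Ceratura and Ophiellus only — synapomorphy for {Ceratura, Ophiellus}.
C4: derived state '-' in Aelinus and Stenax only — synapomorphy for {Aelinus, Stenax}.
C5: derived state '+' in Aelinus only — an autapomorphy, so it tells us nothing about relationships among taxa.
Most parsimonious ingroup topology: (Acroyx,((Stenax,Aelinus),(Ophiellus,Ceratura))).
Acroyx is sister to the clade containing all other ingroup taxa, so it is the earliest-diverging (most basal) ingroup lineage.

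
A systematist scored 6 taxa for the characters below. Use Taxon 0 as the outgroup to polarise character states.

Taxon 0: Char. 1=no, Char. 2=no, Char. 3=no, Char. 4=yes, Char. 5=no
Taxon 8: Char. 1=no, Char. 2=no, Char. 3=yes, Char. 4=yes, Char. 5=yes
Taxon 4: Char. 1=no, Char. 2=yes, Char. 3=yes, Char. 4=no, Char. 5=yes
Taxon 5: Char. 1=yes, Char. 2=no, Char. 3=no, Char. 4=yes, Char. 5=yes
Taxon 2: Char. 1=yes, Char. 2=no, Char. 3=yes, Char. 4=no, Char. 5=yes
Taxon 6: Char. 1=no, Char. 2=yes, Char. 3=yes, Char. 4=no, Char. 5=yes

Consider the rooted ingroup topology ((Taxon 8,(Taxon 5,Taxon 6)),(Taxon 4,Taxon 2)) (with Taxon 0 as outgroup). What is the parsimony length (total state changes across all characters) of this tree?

9

Map each character onto ((Taxon 8,(Taxon 5,Taxon 6)),(Taxon 4,Taxon 2)) (rooted by Taxon 0) and count the minimum state changes it requires (Fitch parsimony):
Char. 1: 2; Char. 2: 2; Char. 3: 2; Char. 4: 2; Char. 5: 1.
Total tree length = 9.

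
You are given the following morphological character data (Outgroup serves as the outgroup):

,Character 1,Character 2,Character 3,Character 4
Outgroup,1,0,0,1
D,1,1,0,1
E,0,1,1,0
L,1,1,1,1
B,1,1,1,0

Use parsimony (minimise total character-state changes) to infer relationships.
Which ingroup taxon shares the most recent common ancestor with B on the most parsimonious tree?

Character polarity is set by the outgroup: the derived state is whichever differs from the outgroup's state, so for Character 1, Character 4 the derived state is '0', and for the remaining characters it is '1'.
Character 1: derived state '0' in E only — an autapomorphy, so it tells us nothing about relationships among taxa.
Character 2 (derived state '1') is shared by all ingroup taxa — unites the whole ingroup.
Only B, E, and L show the derived state '1' for Character 3, supporting them as a clade.
Only B and E show the derived state '0' for Character 4, supporting them as a clade.
Most parsimonious ingroup topology: (D,((E,B),L)).
B and E form a cherry on this tree, so they are sister taxa.

E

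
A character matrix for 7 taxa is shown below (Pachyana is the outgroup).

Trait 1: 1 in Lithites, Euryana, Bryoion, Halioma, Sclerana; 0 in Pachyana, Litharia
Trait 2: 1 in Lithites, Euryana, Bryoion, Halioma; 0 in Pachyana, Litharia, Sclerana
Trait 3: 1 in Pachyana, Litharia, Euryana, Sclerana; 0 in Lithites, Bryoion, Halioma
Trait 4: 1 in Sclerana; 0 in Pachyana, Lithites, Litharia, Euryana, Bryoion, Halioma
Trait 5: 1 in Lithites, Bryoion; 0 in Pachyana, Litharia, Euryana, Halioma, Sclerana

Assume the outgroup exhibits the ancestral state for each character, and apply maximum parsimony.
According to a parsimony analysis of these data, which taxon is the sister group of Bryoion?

Lithites

Character polarity is set by the outgroup: the derived state is whichever differs from the outgroup's state, so for Trait 3 the derived state is '0', and for the remaining characters it is '1'.
Only Bryoion, Euryana, Halioma, Lithites, and Sclerana show the derived state '1' for Trait 1, supporting them as a clade.
Only Bryoion, Euryana, Halioma, and Lithites show the derived state '1' for Trait 2, supporting them as a clade.
Trait 3: derived state '0' in Bryoion, Halioma, and Lithites only — synapomorphy for {Bryoion, Halioma, Lithites}.
Trait 4: derived state '1' in Sclerana only — an autapomorphy, so it tells us nothing about relationships among taxa.
Trait 5: derived state '1' in Bryoion and Lithites only — synapomorphy for {Bryoion, Lithites}.
Most parsimonious ingroup topology: (((((Lithites,Bryoion),Halioma),Euryana),Sclerana),Litharia).
Bryoion and Lithites form a cherry on this tree, so they are sister taxa.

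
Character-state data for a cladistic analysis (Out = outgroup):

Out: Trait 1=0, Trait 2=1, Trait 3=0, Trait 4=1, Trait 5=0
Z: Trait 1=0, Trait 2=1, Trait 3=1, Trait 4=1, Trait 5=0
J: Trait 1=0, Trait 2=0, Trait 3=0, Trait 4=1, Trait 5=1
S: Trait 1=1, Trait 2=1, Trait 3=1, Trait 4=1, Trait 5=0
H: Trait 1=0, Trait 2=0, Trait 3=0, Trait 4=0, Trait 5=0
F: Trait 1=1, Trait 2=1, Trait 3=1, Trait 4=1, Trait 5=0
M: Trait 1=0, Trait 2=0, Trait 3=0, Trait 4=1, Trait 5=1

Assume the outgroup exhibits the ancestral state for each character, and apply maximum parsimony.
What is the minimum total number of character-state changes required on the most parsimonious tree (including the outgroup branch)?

5

Character polarity is set by the outgroup: the derived state is whichever differs from the outgroup's state, so for Trait 2, Trait 4 the derived state is '0', and for the remaining characters it is '1'.
Trait 1 (derived state '1') is shared by F and S — a synapomorphy uniting that clade.
Trait 2 (derived state '0') is shared by H, J, and M — a synapomorphy uniting that clade.
Only F, S, and Z show the derived state '1' for Trait 3, supporting them as a clade.
Trait 4: derived state '0' in H only — an autapomorphy, so it tells us nothing about relationships among taxa.
Trait 5 (derived state '1') is shared by J and M — a synapomorphy uniting that clade.
Most parsimonious ingroup topology: ((Z,(S,F)),((J,M),H)).
Changes per character on this tree: Trait 1: 1; Trait 2: 1; Trait 3: 1; Trait 4: 1; Trait 5: 1.
Total = 5.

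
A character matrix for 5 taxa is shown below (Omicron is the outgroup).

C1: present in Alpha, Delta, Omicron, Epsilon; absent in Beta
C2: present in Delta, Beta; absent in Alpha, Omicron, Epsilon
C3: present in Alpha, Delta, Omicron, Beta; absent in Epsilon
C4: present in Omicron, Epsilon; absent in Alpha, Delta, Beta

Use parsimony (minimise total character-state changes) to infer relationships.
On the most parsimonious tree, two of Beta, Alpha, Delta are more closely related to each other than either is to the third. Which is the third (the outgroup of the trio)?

Character polarity is set by the outgroup: the derived state is whichever differs from the outgroup's state, so for C1, C3, C4 the derived state is 'absent', and for the remaining characters it is 'present'.
C1: derived state 'absent' in Beta only — an autapomorphy, so it tells us nothing about relationships among taxa.
C2 (derived state 'present') is shared by Beta and Delta — a synapomorphy uniting that clade.
C3 (derived state 'absent') is unique to Epsilon (autapomorphy; uninformative for grouping).
C4 (derived state 'absent') is shared by Alpha, Beta, and Delta — a synapomorphy uniting that clade.
Most parsimonious ingroup topology: (Epsilon,((Delta,Beta),Alpha)).
Delta and Beta share a more recent common ancestor with each other than either does with Alpha, so Alpha is the least closely related of the three.

Alpha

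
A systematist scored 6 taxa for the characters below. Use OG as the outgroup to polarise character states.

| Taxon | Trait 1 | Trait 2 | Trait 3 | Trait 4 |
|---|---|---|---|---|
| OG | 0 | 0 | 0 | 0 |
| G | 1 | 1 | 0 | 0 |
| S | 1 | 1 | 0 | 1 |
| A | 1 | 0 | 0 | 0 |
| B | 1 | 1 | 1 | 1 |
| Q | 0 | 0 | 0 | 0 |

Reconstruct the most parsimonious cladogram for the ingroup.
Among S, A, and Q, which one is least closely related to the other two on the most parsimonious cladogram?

The outgroup has state '0' for every character, so '1' is the derived state throughout.
Trait 1: derived state '1' in A, B, G, and S only — synapomorphy for {A, B, G, S}.
Only B, G, and S show the derived state '1' for Trait 2, supporting them as a clade.
Trait 3 (derived state '1') is unique to B (autapomorphy; uninformative for grouping).
Trait 4 (derived state '1') is shared by B and S — a synapomorphy uniting that clade.
Most parsimonious ingroup topology: (((G,(S,B)),A),Q).
S and A share a more recent common ancestor with each other than either does with Q, so Q is the least closely related of the three.

Q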